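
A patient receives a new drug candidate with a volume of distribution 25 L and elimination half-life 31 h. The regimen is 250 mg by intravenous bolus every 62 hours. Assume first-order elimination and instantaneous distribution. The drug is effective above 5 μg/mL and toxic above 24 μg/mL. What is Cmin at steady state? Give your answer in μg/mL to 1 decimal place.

τ = 62 h = 2 half-lives, so f = (1/2)^2 = 0.25.
Accumulation ratio R = 1/(1 − f) = 1/0.75 = 4/3.
Single-dose peak C₀ = D/Vd = 250/25 = 10 μg/mL.
Steady-state peak Cmax,ss = C₀·R = 10 × 4/3 ≈ 13.333 μg/mL.
Steady-state trough Cmin,ss = Cmax,ss·f ≈ 13.333 × 0.25 ≈ 3.333 μg/mL.
Trough 3.3 μg/mL vs MEC 5 μg/mL: subtherapeutic.

3.3 μg/mL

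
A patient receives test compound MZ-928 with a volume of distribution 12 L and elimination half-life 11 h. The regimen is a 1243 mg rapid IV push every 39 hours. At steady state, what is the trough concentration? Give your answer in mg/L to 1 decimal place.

9.7 mg/L

τ/t½ = 39/11 ≈ 3.5455, so fraction remaining f = (1/2)^(39/11) ≈ 0.0856.
Single-dose peak C₀ = D/Vd = 1243/12 ≈ 103.583 mg/L.
Steady-state trough Cmin,ss = C₀·f/(1−f) ≈ 103.583 × 0.0856/0.9144 ≈ 9.697 mg/L.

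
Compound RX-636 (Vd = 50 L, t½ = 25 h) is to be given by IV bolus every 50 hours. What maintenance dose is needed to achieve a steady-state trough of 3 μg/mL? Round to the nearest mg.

τ/t½ = 50/25 ≈ 2, so f = (1/2)^(50/25) ≈ 0.250000.
Cmin,ss = (D/Vd)·f/(1−f), so D = Cmin,ss·Vd·(1−f)/f.
D = 3 × 50 × (1−f)/f ≈ 3 × 50 × 3.00000 ≈ 450.00 mg.

450 mg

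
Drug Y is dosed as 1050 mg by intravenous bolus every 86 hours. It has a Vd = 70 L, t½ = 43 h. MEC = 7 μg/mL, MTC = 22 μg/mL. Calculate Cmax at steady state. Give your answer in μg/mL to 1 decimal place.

20.0 μg/mL

The dosing interval is 2 half-lives, so f = 2^(−2) = 0.25.
At steady state, R = 1/(1 − 0.25) = 4/3.
Single-dose peak C₀ = D/Vd = 1050/70 = 15 μg/mL.
Steady-state peak Cmax,ss = C₀·R = 15 × 4/3 ≈ 20.000 μg/mL.
Peak 20.0 μg/mL vs MTC 22 μg/mL: below toxic threshold.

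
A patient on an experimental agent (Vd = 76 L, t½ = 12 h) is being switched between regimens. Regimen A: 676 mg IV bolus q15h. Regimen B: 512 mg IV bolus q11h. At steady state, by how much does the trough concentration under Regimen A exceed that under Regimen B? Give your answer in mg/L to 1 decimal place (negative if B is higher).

Regimen A: f = (1/2)^(15/12) ≈ 0.4204; Cmin,ss = (676/76)·f/(1−f) ≈ 6.452 mg/L.
Regimen B: f = (1/2)^(11/12) ≈ 0.5297; Cmin,ss = (512/76)·f/(1−f) ≈ 7.588 mg/L.
Difference ≈ 6.452 − 7.588 ≈ -1.136 mg/L.

-1.1 mg/L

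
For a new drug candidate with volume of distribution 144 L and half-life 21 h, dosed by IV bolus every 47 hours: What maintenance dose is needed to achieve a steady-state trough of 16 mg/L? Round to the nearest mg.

τ/t½ = 47/21 ≈ 2.2381, so f = (1/2)^(47/21) ≈ 0.211966.
Cmin,ss = (D/Vd)·f/(1−f), so D = Cmin,ss·Vd·(1−f)/f.
D = 16 × 144 × (1−f)/f ≈ 16 × 144 × 3.71774 ≈ 8565.67 mg.

8566 mg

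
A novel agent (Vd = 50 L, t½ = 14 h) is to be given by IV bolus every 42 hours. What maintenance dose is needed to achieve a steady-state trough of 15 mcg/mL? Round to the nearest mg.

τ/t½ = 42/14 ≈ 3, so f = (1/2)^(42/14) ≈ 0.125000.
Cmin,ss = (D/Vd)·f/(1−f), so D = Cmin,ss·Vd·(1−f)/f.
D = 15 × 50 × (1−f)/f ≈ 15 × 50 × 7.00000 ≈ 5250.00 mg.

5250 mg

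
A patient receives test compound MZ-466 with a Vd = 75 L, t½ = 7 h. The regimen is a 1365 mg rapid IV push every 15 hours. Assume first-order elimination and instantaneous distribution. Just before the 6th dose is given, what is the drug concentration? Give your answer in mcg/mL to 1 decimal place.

5.3 mcg/mL

f = (1/2)^(τ/t½) = (1/2)^(15/7) ≈ 0.2264.
C₀ = D/Vd = 1365/75 ≈ 18.200 mcg/mL.
Before the 6th dose, 5 doses have been given. Superposition: Cmin = C₀·(f + f² + … + f^5).
≈ 18.200 × (0.2264 + 0.0513 + 0.0116 + 0.0026 + 0.0006) ≈ 18.200 × 0.2925 ≈ 5.323 mcg/mL.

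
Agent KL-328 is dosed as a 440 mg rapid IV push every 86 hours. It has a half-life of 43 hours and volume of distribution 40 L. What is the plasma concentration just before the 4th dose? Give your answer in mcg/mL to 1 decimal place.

f = (1/2)^(τ/t½) = (1/2)^(86/43) ≈ 0.2500.
C₀ = D/Vd = 440/40 ≈ 11.000 mcg/mL.
Before the 4th dose, 3 doses have been given. Superposition: Cmin = C₀·(f + f² + … + f^3).
≈ 11.000 × (0.2500 + 0.0625 + 0.0156) ≈ 11.000 × 0.3281 ≈ 3.609 mcg/mL.

3.6 mcg/mL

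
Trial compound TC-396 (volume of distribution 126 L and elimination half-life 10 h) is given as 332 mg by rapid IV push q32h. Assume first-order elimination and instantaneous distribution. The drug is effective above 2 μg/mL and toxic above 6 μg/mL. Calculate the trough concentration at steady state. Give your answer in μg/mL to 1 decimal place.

0.3 μg/mL

Over one 32-h interval, 32/10 ≈ 3.2 half-lives elapse, leaving f ≈ 0.1088 of each dose.
Each bolus raises the concentration by D/Vd = 332/126 ≈ 2.635 μg/mL.
Steady-state trough Cmin,ss = C₀·f/(1−f) ≈ 2.635 × 0.1088/0.8912 ≈ 0.322 μg/mL.
Trough 0.3 μg/mL vs MEC 2 μg/mL: subtherapeutic.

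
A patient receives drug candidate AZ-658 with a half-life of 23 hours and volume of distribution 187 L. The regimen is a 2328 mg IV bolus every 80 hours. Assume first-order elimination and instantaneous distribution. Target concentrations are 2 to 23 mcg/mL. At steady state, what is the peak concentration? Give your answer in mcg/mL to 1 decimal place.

Over one 80-h interval, 80/23 ≈ 3.4783 half-lives elapse, leaving f ≈ 0.0897 of each dose.
At steady state, accumulation factor R = 1/(1 − e^(−kτ)) ≈ 1.0985.
Single-dose peak C₀ = D/Vd = 2328/187 ≈ 12.449 mcg/mL.
Steady-state peak Cmax,ss = C₀·R ≈ 12.449 × 1.0985 ≈ 13.675 mcg/mL.
Peak 13.7 mcg/mL vs MTC 23 mcg/mL: below toxic threshold.

13.7 mcg/mL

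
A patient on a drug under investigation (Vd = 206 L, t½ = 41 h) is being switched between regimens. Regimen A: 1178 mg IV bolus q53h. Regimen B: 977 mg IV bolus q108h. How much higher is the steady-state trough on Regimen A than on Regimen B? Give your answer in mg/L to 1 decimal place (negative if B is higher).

Regimen A: f = (1/2)^(53/41) ≈ 0.4082; Cmin,ss = (1178/206)·f/(1−f) ≈ 3.944 mg/L.
Regimen B: f = (1/2)^(108/41) ≈ 0.1611; Cmin,ss = (977/206)·f/(1−f) ≈ 0.911 mg/L.
Difference ≈ 3.944 − 0.911 ≈ 3.033 mg/L.

3.0 mg/L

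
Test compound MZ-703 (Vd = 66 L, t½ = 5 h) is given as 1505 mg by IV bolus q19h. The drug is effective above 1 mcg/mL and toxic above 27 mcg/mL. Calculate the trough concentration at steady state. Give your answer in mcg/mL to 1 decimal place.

1.8 mcg/mL

Over one 19-h interval, 19/5 ≈ 3.8 half-lives elapse, leaving f ≈ 0.0718 of each dose.
Single-dose peak C₀ = D/Vd = 1505/66 ≈ 22.803 mcg/mL.
Steady-state trough Cmin,ss = C₀·f/(1−f) ≈ 22.803 × 0.0718/0.9282 ≈ 1.764 mcg/mL.
Trough 1.8 mcg/mL vs MEC 1 mcg/mL: adequate.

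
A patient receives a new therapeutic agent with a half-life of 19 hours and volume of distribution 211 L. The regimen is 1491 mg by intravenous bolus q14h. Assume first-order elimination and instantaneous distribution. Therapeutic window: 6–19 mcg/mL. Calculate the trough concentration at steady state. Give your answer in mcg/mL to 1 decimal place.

τ/t½ = 14/19 ≈ 0.73684, so fraction remaining f = (1/2)^(14/19) ≈ 0.6001.
Accumulation ratio R = 1/(1 − f) ≈ 1/0.3999 ≈ 2.5006.
Single-dose peak C₀ = D/Vd = 1491/211 ≈ 7.066 mcg/mL.
Steady-state peak Cmax,ss = C₀·R ≈ 7.066 × 2.5006 ≈ 17.669 mcg/mL.
One interval later, Cmin,ss = Cmax,ss·e^(−kτ) ≈ 17.669 × 0.6001 ≈ 10.603 mcg/mL.
Trough 10.6 mcg/mL vs MEC 6 mcg/mL: adequate.

10.6 mcg/mL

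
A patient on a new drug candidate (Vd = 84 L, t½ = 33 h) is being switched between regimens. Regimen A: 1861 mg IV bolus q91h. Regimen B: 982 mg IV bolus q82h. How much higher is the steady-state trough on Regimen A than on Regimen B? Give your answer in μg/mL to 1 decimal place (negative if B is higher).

1.3 μg/mL

Regimen A: f = (1/2)^(91/33) ≈ 0.1479; Cmin,ss = (1861/84)·f/(1−f) ≈ 3.845 μg/mL.
Regimen B: f = (1/2)^(82/33) ≈ 0.1786; Cmin,ss = (982/84)·f/(1−f) ≈ 2.542 μg/mL.
Difference ≈ 3.845 − 2.542 ≈ 1.303 μg/mL.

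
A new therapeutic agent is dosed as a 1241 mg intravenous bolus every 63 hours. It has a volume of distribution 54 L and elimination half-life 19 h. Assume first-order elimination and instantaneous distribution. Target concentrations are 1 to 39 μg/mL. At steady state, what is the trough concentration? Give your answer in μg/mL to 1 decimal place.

2.6 μg/mL

τ/t½ = 63/19 ≈ 3.3158, so fraction remaining f = (1/2)^(63/19) ≈ 0.1004.
Accumulation ratio R = 1/(1 − f) ≈ 1/0.8996 ≈ 1.1116.
Each bolus raises the concentration by D/Vd = 1241/54 ≈ 22.981 μg/mL.
Cmax,ss = C₀/(1 − f) ≈ 22.981/0.8996 ≈ 25.546 μg/mL.
Steady-state trough Cmin,ss = Cmax,ss·f ≈ 25.546 × 0.1004 ≈ 2.565 μg/mL.
Trough 2.6 μg/mL vs MEC 1 μg/mL: adequate.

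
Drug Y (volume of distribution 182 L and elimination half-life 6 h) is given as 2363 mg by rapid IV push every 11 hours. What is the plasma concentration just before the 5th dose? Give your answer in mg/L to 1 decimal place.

f = (1/2)^(τ/t½) = (1/2)^(11/6) ≈ 0.2806.
C₀ = D/Vd = 2363/182 ≈ 12.984 mg/L.
Before the 5th dose, 4 doses have been given. Superposition: Cmin = C₀·(f + f² + … + f^4).
≈ 12.984 × (0.2806 + 0.0787 + 0.0221 + 0.0062) ≈ 12.984 × 0.3876 ≈ 5.033 mg/L.

5.0 mg/L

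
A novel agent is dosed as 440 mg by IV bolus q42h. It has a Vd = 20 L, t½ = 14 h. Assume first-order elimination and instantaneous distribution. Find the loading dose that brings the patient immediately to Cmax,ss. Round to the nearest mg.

503 mg

f = (1/2)^(42/14) ≈ 0.125000; accumulation ratio R = 1/(1−f) ≈ 1.14286.
Loading dose to hit Cmax,ss on first dose: D_load = D_maint·R ≈ 440 × 1.14286 ≈ 502.86 mg.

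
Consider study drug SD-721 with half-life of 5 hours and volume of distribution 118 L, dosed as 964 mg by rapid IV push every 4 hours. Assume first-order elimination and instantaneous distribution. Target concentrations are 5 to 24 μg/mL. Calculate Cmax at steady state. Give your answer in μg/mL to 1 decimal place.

19.2 μg/mL

Over one 4-h interval, 4/5 ≈ 0.8 half-lives elapse, leaving f ≈ 0.5743 of each dose.
At steady state, accumulation factor R = 1/(1 − e^(−kτ)) ≈ 2.3491.
Each bolus raises the concentration by D/Vd = 964/118 ≈ 8.169 μg/mL.
Steady-state peak Cmax,ss = C₀·R ≈ 8.169 × 2.3491 ≈ 19.190 μg/mL.
Peak 19.2 μg/mL vs MTC 24 μg/mL: below toxic threshold.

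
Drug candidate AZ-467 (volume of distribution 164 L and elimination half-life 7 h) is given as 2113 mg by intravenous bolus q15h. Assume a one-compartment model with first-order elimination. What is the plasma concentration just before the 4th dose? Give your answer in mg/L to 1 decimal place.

3.7 mg/L

f = (1/2)^(τ/t½) = (1/2)^(15/7) ≈ 0.2264.
C₀ = D/Vd = 2113/164 ≈ 12.884 mg/L.
Before the 4th dose, 3 doses have been given. Superposition: Cmin = C₀·(f + f² + … + f^3).
≈ 12.884 × (0.2264 + 0.0513 + 0.0116) ≈ 12.884 × 0.2893 ≈ 3.727 mg/L.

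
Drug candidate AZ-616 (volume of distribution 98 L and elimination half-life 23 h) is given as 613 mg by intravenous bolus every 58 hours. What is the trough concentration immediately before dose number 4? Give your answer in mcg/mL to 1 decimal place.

1.3 mcg/mL

f = (1/2)^(τ/t½) = (1/2)^(58/23) ≈ 0.1741.
C₀ = D/Vd = 613/98 ≈ 6.255 mcg/mL.
Before the 4th dose, 3 doses have been given. Superposition: Cmin = C₀·(f + f² + … + f^3).
≈ 6.255 × (0.1741 + 0.0303 + 0.0053) ≈ 6.255 × 0.2097 ≈ 1.312 mcg/mL.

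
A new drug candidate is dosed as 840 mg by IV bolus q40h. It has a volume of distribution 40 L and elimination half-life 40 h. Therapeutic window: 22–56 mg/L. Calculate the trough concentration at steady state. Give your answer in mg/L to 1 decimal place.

21.0 mg/L

The dosing interval is 1 half-life, so f = 2^(−1) = 0.5.
At steady state, R = 1/(1 − 0.5) = 2/1.
Single-dose peak C₀ = D/Vd = 840/40 = 21 mg/L.
Steady-state peak Cmax,ss = C₀·R = 21 × 2/1 ≈ 42.000 mg/L.
Steady-state trough Cmin,ss = Cmax,ss·f ≈ 42.000 × 0.5 ≈ 21.000 mg/L.
Trough 21.0 mg/L vs MEC 22 mg/L: subtherapeutic.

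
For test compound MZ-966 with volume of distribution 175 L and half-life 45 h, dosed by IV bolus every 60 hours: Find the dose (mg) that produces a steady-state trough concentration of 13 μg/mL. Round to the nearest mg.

3458 mg

τ/t½ = 60/45 ≈ 1.3333, so f = (1/2)^(60/45) ≈ 0.396850.
Cmin,ss = (D/Vd)·f/(1−f), so D = Cmin,ss·Vd·(1−f)/f.
D = 13 × 175 × (1−f)/f ≈ 13 × 175 × 1.51984 ≈ 3457.64 mg.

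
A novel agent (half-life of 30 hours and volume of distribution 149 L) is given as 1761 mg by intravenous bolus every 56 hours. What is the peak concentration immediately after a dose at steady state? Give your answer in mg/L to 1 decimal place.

16.3 mg/L

k = ln2/t½ = ln2/30 ≈ 0.023105 h⁻¹; fraction remaining f = e^(−kτ) = e^(−0.023105×56) ≈ 0.2742.
Accumulation ratio R = 1/(1 − f) ≈ 1/0.7258 ≈ 1.3778.
Single-dose peak C₀ = D/Vd = 1761/149 ≈ 11.819 mg/L.
Cmax,ss = C₀/(1 − f) ≈ 11.819/0.7258 ≈ 16.284 mg/L.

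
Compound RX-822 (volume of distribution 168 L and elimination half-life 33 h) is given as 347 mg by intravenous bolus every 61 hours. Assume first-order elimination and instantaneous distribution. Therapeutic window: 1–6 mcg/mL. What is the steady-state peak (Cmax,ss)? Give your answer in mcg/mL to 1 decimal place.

2.9 mcg/mL

Over one 61-h interval, 61/33 ≈ 1.8485 half-lives elapse, leaving f ≈ 0.2777 of each dose.
At steady state, accumulation factor R = 1/(1 − e^(−kτ)) ≈ 1.3845.
Single-dose peak C₀ = D/Vd = 347/168 ≈ 2.065 mcg/mL.
Steady-state peak Cmax,ss = C₀·R ≈ 2.065 × 1.3845 ≈ 2.859 mcg/mL.
Peak 2.9 mcg/mL vs MTC 6 mcg/mL: below toxic threshold.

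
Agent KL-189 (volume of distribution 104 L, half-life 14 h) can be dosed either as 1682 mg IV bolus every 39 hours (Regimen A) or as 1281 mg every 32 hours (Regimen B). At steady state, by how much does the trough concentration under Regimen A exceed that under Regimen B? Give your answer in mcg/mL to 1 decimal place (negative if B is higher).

-0.4 mcg/mL

Regimen A: f = (1/2)^(39/14) ≈ 0.1450; Cmin,ss = (1682/104)·f/(1−f) ≈ 2.743 mcg/mL.
Regimen B: f = (1/2)^(32/14) ≈ 0.2051; Cmin,ss = (1281/104)·f/(1−f) ≈ 3.178 mcg/mL.
Difference ≈ 2.743 − 3.178 ≈ -0.435 mcg/mL.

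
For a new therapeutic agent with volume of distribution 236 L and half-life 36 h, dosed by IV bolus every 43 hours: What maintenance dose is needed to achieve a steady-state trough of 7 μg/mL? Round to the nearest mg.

τ/t½ = 43/36 ≈ 1.1944, so f = (1/2)^(43/36) ≈ 0.436955.
Cmin,ss = (D/Vd)·f/(1−f), so D = Cmin,ss·Vd·(1−f)/f.
D = 7 × 236 × (1−f)/f ≈ 7 × 236 × 1.28857 ≈ 2128.72 mg.

2129 mg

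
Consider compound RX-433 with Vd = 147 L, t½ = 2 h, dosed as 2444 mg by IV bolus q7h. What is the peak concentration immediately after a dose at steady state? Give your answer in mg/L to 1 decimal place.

τ/t½ = 7/2 ≈ 3.5, so fraction remaining f = (1/2)^(7/2) ≈ 0.0884.
At steady state, accumulation factor R = 1/(1 − e^(−kτ)) ≈ 1.0970.
Single-dose peak C₀ = D/Vd = 2444/147 ≈ 16.626 mg/L.
Steady-state peak Cmax,ss = C₀·R ≈ 16.626 × 1.0970 ≈ 18.239 mg/L.

18.2 mg/L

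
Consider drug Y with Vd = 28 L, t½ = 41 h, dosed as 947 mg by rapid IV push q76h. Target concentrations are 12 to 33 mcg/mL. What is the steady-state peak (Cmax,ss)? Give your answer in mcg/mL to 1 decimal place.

46.8 mcg/mL

Over one 76-h interval, 76/41 ≈ 1.8537 half-lives elapse, leaving f ≈ 0.2767 of each dose.
Accumulation ratio R = 1/(1 − f) ≈ 1/0.7233 ≈ 1.3826.
Single-dose peak C₀ = D/Vd = 947/28 ≈ 33.821 mcg/mL.
Steady-state peak Cmax,ss = C₀·R ≈ 33.821 × 1.3826 ≈ 46.761 mcg/mL.
Peak 46.8 mcg/mL vs MTC 33 mcg/mL: exceeds toxic threshold.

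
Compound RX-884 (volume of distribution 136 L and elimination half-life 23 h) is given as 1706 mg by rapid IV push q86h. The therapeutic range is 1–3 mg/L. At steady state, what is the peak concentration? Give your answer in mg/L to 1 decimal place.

k = ln2/t½ = ln2/23 ≈ 0.030137 h⁻¹; fraction remaining f = e^(−kτ) = e^(−0.030137×86) ≈ 0.0749.
Accumulation ratio R = 1/(1 − f) ≈ 1/0.9251 ≈ 1.0810.
Single-dose peak C₀ = D/Vd = 1706/136 ≈ 12.544 mg/L.
Steady-state peak Cmax,ss = C₀·R ≈ 12.544 × 1.0810 ≈ 13.560 mg/L.
Peak 13.6 mg/L vs MTC 3 mg/L: exceeds toxic threshold.

13.6 mg/L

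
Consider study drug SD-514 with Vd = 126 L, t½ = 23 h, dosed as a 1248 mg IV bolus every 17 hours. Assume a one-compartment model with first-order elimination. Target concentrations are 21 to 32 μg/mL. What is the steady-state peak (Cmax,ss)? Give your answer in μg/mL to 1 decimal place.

Over one 17-h interval, 17/23 ≈ 0.73913 half-lives elapse, leaving f ≈ 0.5991 of each dose.
At steady state, accumulation factor R = 1/(1 − e^(−kτ)) ≈ 2.4944.
Each bolus raises the concentration by D/Vd = 1248/126 ≈ 9.905 μg/mL.
Steady-state peak Cmax,ss = C₀·R ≈ 9.905 × 2.4944 ≈ 24.707 μg/mL.
Peak 24.7 μg/mL vs MTC 32 μg/mL: below toxic threshold.

24.7 μg/mL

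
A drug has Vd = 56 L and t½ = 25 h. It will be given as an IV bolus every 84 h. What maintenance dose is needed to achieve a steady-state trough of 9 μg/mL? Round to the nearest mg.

4671 mg

τ/t½ = 84/25 ≈ 3.36, so f = (1/2)^(84/25) ≈ 0.097396.
Cmin,ss = (D/Vd)·f/(1−f), so D = Cmin,ss·Vd·(1−f)/f.
D = 9 × 56 × (1−f)/f ≈ 9 × 56 × 9.26736 ≈ 4670.75 mg.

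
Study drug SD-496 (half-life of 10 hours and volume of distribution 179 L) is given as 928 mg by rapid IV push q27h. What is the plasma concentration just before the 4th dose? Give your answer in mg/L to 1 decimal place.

0.9 mg/L

f = (1/2)^(τ/t½) = (1/2)^(27/10) ≈ 0.1539.
C₀ = D/Vd = 928/179 ≈ 5.184 mg/L.
Before the 4th dose, 3 doses have been given. Superposition: Cmin = C₀·(f + f² + … + f^3).
≈ 5.184 × (0.1539 + 0.0237 + 0.0036) ≈ 5.184 × 0.1812 ≈ 0.939 mg/L.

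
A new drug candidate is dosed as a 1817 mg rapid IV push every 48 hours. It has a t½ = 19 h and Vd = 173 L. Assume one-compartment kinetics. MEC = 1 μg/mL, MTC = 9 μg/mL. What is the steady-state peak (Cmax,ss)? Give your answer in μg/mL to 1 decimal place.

12.7 μg/mL

k = ln2/t½ = ln2/19 ≈ 0.036481 h⁻¹; fraction remaining f = e^(−kτ) = e^(−0.036481×48) ≈ 0.1736.
Accumulation ratio R = 1/(1 − f) ≈ 1/0.8264 ≈ 1.2101.
Each bolus raises the concentration by D/Vd = 1817/173 ≈ 10.503 μg/mL.
Steady-state peak Cmax,ss = C₀·R ≈ 10.503 × 1.2101 ≈ 12.710 μg/mL.
Peak 12.7 μg/mL vs MTC 9 μg/mL: exceeds toxic threshold.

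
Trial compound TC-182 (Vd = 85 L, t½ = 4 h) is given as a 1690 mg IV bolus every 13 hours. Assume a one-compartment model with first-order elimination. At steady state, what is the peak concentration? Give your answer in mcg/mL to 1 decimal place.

τ/t½ = 13/4 ≈ 3.25, so fraction remaining f = (1/2)^(13/4) ≈ 0.1051.
Accumulation ratio R = 1/(1 − f) ≈ 1/0.8949 ≈ 1.1174.
Each bolus raises the concentration by D/Vd = 1690/85 ≈ 19.882 mcg/mL.
Steady-state peak Cmax,ss = C₀·R ≈ 19.882 × 1.1174 ≈ 22.216 mcg/mL.

22.2 mcg/mL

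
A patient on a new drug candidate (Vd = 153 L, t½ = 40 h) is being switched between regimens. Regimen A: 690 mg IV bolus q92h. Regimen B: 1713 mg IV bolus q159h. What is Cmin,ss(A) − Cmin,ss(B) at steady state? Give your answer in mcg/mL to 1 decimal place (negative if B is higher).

Regimen A: f = (1/2)^(92/40) ≈ 0.2031; Cmin,ss = (690/153)·f/(1−f) ≈ 1.149 mcg/mL.
Regimen B: f = (1/2)^(159/40) ≈ 0.0636; Cmin,ss = (1713/153)·f/(1−f) ≈ 0.760 mcg/mL.
Difference ≈ 1.149 − 0.760 ≈ 0.389 mcg/mL.

0.4 mcg/mL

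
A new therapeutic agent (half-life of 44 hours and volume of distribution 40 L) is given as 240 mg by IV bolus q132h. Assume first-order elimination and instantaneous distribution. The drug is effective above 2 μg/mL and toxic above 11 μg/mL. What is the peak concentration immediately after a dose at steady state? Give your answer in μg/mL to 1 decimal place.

τ = 132 h = 3 half-lives, so f = (1/2)^3 = 0.125.
Accumulation ratio R = 1/(1 − f) = 1/0.875 = 8/7.
Single-dose peak C₀ = D/Vd = 240/40 = 6 μg/mL.
Steady-state peak Cmax,ss = C₀·R = 6 × 8/7 ≈ 6.857 μg/mL.
Peak 6.9 μg/mL vs MTC 11 μg/mL: below toxic threshold.

6.9 μg/mL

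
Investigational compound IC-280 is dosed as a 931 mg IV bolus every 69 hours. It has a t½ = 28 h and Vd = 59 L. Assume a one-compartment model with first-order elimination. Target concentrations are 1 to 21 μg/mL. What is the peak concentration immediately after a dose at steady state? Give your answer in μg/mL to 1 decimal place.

19.3 μg/mL

Over one 69-h interval, 69/28 ≈ 2.4643 half-lives elapse, leaving f ≈ 0.1812 of each dose.
Accumulation ratio R = 1/(1 − f) ≈ 1/0.8188 ≈ 1.2213.
Single-dose peak C₀ = D/Vd = 931/59 ≈ 15.780 μg/mL.
Steady-state peak Cmax,ss = C₀·R ≈ 15.780 × 1.2213 ≈ 19.272 μg/mL.
Peak 19.3 μg/mL vs MTC 21 μg/mL: below toxic threshold.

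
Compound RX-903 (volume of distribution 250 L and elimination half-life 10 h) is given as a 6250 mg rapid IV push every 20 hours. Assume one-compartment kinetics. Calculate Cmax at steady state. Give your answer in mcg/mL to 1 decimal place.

33.3 mcg/mL

τ = 20 h = 2 half-lives, so f = (1/2)^2 = 0.25.
Accumulation ratio R = 1/(1 − f) = 1/0.75 = 4/3.
Single-dose peak C₀ = D/Vd = 6250/250 = 25 mcg/mL.
Steady-state peak Cmax,ss = C₀·R = 25 × 4/3 ≈ 33.333 mcg/mL.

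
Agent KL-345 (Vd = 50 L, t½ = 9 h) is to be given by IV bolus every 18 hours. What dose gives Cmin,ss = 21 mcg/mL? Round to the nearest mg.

3150 mg

τ/t½ = 18/9 ≈ 2, so f = (1/2)^(18/9) ≈ 0.250000.
Cmin,ss = (D/Vd)·f/(1−f), so D = Cmin,ss·Vd·(1−f)/f.
D = 21 × 50 × (1−f)/f ≈ 21 × 50 × 3.00000 ≈ 3150.00 mg.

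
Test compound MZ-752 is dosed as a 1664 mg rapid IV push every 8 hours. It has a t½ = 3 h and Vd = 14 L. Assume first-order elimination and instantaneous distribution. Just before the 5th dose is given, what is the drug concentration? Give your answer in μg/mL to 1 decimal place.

f = (1/2)^(τ/t½) = (1/2)^(8/3) ≈ 0.1575.
C₀ = D/Vd = 1664/14 ≈ 118.857 μg/mL.
Before the 5th dose, 4 doses have been given. Superposition: Cmin = C₀·(f + f² + … + f^4).
≈ 118.857 × (0.1575 + 0.0248 + 0.0039 + 0.0006) ≈ 118.857 × 0.1868 ≈ 22.202 μg/mL.

22.2 μg/mL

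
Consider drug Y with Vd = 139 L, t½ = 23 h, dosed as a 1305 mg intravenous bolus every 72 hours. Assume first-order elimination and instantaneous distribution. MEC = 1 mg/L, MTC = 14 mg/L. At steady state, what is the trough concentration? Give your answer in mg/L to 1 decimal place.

1.2 mg/L

Over one 72-h interval, 72/23 ≈ 3.1304 half-lives elapse, leaving f ≈ 0.1142 of each dose.
Accumulation ratio R = 1/(1 − f) ≈ 1/0.8858 ≈ 1.1289.
Single-dose peak C₀ = D/Vd = 1305/139 ≈ 9.388 mg/L.
Cmax,ss = C₀/(1 − f) ≈ 9.388/0.8858 ≈ 10.598 mg/L.
Steady-state trough Cmin,ss = Cmax,ss·f ≈ 10.598 × 0.1142 ≈ 1.210 mg/L.
Trough 1.2 mg/L vs MEC 1 mg/L: adequate.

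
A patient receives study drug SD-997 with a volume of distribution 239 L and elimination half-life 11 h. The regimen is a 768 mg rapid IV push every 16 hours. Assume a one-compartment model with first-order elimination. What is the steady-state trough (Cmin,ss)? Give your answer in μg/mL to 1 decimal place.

1.8 μg/mL

Over one 16-h interval, 16/11 ≈ 1.4545 half-lives elapse, leaving f ≈ 0.3649 of each dose.
Accumulation ratio R = 1/(1 − f) ≈ 1/0.6351 ≈ 1.5746.
Single-dose peak C₀ = D/Vd = 768/239 ≈ 3.213 μg/mL.
Cmax,ss = C₀/(1 − f) ≈ 3.213/0.6351 ≈ 5.059 μg/mL.
One interval later, Cmin,ss = Cmax,ss·e^(−kτ) ≈ 5.059 × 0.3649 ≈ 1.846 μg/mL.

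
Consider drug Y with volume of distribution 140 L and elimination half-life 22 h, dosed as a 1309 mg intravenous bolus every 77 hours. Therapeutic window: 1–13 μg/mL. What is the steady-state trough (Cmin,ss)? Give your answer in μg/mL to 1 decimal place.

τ/t½ = 77/22 ≈ 3.5, so fraction remaining f = (1/2)^(77/22) ≈ 0.0884.
Each bolus raises the concentration by D/Vd = 1309/140 ≈ 9.350 μg/mL.
Steady-state trough Cmin,ss = C₀·f/(1−f) ≈ 9.350 × 0.0884/0.9116 ≈ 0.907 μg/mL.
Trough 0.9 μg/mL vs MEC 1 μg/mL: subtherapeutic.

0.9 μg/mL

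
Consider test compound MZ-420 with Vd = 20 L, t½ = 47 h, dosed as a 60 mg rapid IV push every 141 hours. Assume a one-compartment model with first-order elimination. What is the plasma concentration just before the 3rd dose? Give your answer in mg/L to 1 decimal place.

0.4 mg/L

f = (1/2)^(τ/t½) = (1/2)^(141/47) ≈ 0.1250.
C₀ = D/Vd = 60/20 ≈ 3.000 mg/L.
Before the 3rd dose, 2 doses have been given. Superposition: Cmin = C₀·(f + f²).
≈ 3.000 × (0.1250 + 0.0156) ≈ 3.000 × 0.1406 ≈ 0.422 mg/L.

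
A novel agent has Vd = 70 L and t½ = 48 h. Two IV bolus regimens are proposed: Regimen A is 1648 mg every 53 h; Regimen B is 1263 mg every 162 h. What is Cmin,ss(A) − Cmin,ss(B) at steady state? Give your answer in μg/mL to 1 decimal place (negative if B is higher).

Regimen A: f = (1/2)^(53/48) ≈ 0.4652; Cmin,ss = (1648/70)·f/(1−f) ≈ 20.479 μg/mL.
Regimen B: f = (1/2)^(162/48) ≈ 0.0964; Cmin,ss = (1263/70)·f/(1−f) ≈ 1.925 μg/mL.
Difference ≈ 20.479 − 1.925 ≈ 18.554 μg/mL.

18.6 μg/mL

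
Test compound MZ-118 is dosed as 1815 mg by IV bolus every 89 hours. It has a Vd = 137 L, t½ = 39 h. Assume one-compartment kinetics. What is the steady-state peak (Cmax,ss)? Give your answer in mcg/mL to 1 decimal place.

16.7 mcg/mL

τ/t½ = 89/39 ≈ 2.2821, so fraction remaining f = (1/2)^(89/39) ≈ 0.2056.
Accumulation ratio R = 1/(1 − f) ≈ 1/0.7944 ≈ 1.2588.
Single-dose peak C₀ = D/Vd = 1815/137 ≈ 13.248 mcg/mL.
Cmax,ss = C₀/(1 − f) ≈ 13.248/0.7944 ≈ 16.677 mcg/mL.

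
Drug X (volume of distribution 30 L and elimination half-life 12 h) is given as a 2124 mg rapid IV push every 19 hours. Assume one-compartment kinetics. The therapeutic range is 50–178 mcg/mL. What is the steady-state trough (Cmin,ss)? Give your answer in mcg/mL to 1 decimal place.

35.5 mcg/mL

k = ln2/t½ = ln2/12 ≈ 0.057762 h⁻¹; fraction remaining f = e^(−kτ) = e^(−0.057762×19) ≈ 0.3337.
Single-dose peak C₀ = D/Vd = 2124/30 ≈ 70.800 mcg/mL.
Steady-state trough Cmin,ss = C₀·f/(1−f) ≈ 70.800 × 0.3337/0.6663 ≈ 35.458 mcg/mL.
Trough 35.5 mcg/mL vs MEC 50 mcg/mL: subtherapeutic.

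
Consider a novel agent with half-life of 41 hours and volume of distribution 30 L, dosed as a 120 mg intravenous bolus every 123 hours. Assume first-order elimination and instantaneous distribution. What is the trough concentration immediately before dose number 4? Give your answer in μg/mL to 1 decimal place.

0.6 μg/mL

f = (1/2)^(τ/t½) = (1/2)^(123/41) ≈ 0.1250.
C₀ = D/Vd = 120/30 ≈ 4.000 μg/mL.
Before the 4th dose, 3 doses have been given. Superposition: Cmin = C₀·(f + f² + … + f^3).
≈ 4.000 × (0.1250 + 0.0156 + 0.0020) ≈ 4.000 × 0.1426 ≈ 0.570 μg/mL.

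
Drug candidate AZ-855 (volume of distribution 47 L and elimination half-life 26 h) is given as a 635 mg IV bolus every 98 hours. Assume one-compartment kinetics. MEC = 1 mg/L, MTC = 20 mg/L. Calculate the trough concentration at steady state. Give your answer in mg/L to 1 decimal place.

Over one 98-h interval, 98/26 ≈ 3.7692 half-lives elapse, leaving f ≈ 0.0733 of each dose.
Each bolus raises the concentration by D/Vd = 635/47 ≈ 13.511 mg/L.
Steady-state trough Cmin,ss = C₀·f/(1−f) ≈ 13.511 × 0.0733/0.9267 ≈ 1.069 mg/L.
Trough 1.1 mg/L vs MEC 1 mg/L: adequate.

1.1 mg/L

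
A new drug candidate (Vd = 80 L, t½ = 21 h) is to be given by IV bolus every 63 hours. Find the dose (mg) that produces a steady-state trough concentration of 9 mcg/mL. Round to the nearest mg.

τ/t½ = 63/21 ≈ 3, so f = (1/2)^(63/21) ≈ 0.125000.
Cmin,ss = (D/Vd)·f/(1−f), so D = Cmin,ss·Vd·(1−f)/f.
D = 9 × 80 × (1−f)/f ≈ 9 × 80 × 7.00000 ≈ 5040.00 mg.

5040 mg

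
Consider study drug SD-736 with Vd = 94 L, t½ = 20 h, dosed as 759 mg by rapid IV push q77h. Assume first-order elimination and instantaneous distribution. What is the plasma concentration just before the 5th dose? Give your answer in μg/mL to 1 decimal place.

f = (1/2)^(τ/t½) = (1/2)^(77/20) ≈ 0.0693.
C₀ = D/Vd = 759/94 ≈ 8.074 μg/mL.
Before the 5th dose, 4 doses have been given. Superposition: Cmin = C₀·(f + f² + … + f^4).
≈ 8.074 × (0.0693 + 0.0048 + 0.0003 + 0.0000) ≈ 8.074 × 0.0744 ≈ 0.601 μg/mL.

0.6 μg/mL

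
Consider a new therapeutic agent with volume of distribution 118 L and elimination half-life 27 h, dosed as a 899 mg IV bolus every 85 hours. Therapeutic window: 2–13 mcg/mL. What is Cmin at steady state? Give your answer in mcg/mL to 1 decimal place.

Over one 85-h interval, 85/27 ≈ 3.1481 half-lives elapse, leaving f ≈ 0.1128 of each dose.
At steady state, accumulation factor R = 1/(1 − e^(−kτ)) ≈ 1.1271.
Single-dose peak C₀ = D/Vd = 899/118 ≈ 7.619 mcg/mL.
Cmax,ss = C₀/(1 − f) ≈ 7.619/0.8872 ≈ 8.588 mcg/mL.
Steady-state trough Cmin,ss = Cmax,ss·f ≈ 8.588 × 0.1128 ≈ 0.969 mcg/mL.
Trough 1.0 mcg/mL vs MEC 2 mcg/mL: subtherapeutic.

1.0 mcg/mL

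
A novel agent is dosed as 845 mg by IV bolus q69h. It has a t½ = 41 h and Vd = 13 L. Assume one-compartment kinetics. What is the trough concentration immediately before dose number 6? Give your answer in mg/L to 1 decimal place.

f = (1/2)^(τ/t½) = (1/2)^(69/41) ≈ 0.3115.
C₀ = D/Vd = 845/13 ≈ 65.000 mg/L.
Before the 6th dose, 5 doses have been given. Superposition: Cmin = C₀·(f + f² + … + f^5).
≈ 65.000 × (0.3115 + 0.0970 + 0.0302 + 0.0094 + 0.0029) ≈ 65.000 × 0.4510 ≈ 29.315 mg/L.

29.3 mg/L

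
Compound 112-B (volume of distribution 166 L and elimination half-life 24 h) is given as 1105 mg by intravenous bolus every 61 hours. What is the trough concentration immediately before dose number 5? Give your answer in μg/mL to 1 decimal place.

f = (1/2)^(τ/t½) = (1/2)^(61/24) ≈ 0.1717.
C₀ = D/Vd = 1105/166 ≈ 6.657 μg/mL.
Before the 5th dose, 4 doses have been given. Superposition: Cmin = C₀·(f + f² + … + f^4).
≈ 6.657 × (0.1717 + 0.0295 + 0.0051 + 0.0009) ≈ 6.657 × 0.2072 ≈ 1.379 μg/mL.

1.4 μg/mL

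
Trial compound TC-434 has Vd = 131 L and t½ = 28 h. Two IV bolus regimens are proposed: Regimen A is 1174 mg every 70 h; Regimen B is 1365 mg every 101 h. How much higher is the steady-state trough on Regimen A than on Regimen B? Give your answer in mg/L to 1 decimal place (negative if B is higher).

1.0 mg/L

Regimen A: f = (1/2)^(70/28) ≈ 0.1768; Cmin,ss = (1174/131)·f/(1−f) ≈ 1.925 mg/L.
Regimen B: f = (1/2)^(101/28) ≈ 0.0821; Cmin,ss = (1365/131)·f/(1−f) ≈ 0.932 mg/L.
Difference ≈ 1.925 − 0.932 ≈ 0.993 mg/L.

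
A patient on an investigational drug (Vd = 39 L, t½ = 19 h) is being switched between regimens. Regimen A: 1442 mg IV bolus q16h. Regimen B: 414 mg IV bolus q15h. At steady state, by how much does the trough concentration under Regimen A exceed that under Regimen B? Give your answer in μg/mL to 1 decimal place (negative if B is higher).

32.1 μg/mL

Regimen A: f = (1/2)^(16/19) ≈ 0.5578; Cmin,ss = (1442/39)·f/(1−f) ≈ 46.640 μg/mL.
Regimen B: f = (1/2)^(15/19) ≈ 0.5786; Cmin,ss = (414/39)·f/(1−f) ≈ 14.575 μg/mL.
Difference ≈ 46.640 − 14.575 ≈ 32.065 μg/mL.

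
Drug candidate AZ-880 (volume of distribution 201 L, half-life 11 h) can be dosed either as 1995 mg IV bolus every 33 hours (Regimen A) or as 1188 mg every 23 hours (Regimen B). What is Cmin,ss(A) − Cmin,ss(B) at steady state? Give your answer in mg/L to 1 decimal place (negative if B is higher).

-0.4 mg/L

Regimen A: f = (1/2)^(33/11) ≈ 0.1250; Cmin,ss = (1995/201)·f/(1−f) ≈ 1.418 mg/L.
Regimen B: f = (1/2)^(23/11) ≈ 0.2347; Cmin,ss = (1188/201)·f/(1−f) ≈ 1.813 mg/L.
Difference ≈ 1.418 − 1.813 ≈ -0.395 mg/L.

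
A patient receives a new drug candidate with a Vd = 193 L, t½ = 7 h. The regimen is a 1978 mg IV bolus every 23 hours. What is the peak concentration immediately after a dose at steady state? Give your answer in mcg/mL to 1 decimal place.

11.4 mcg/mL

τ/t½ = 23/7 ≈ 3.2857, so fraction remaining f = (1/2)^(23/7) ≈ 0.1025.
Accumulation ratio R = 1/(1 − f) ≈ 1/0.8975 ≈ 1.1142.
Each bolus raises the concentration by D/Vd = 1978/193 ≈ 10.249 mcg/mL.
Steady-state peak Cmax,ss = C₀·R ≈ 10.249 × 1.1142 ≈ 11.419 mcg/mL.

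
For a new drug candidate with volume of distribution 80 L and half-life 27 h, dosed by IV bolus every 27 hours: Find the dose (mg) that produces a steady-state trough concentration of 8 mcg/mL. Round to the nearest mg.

τ/t½ = 27/27 ≈ 1, so f = (1/2)^(27/27) ≈ 0.500000.
Cmin,ss = (D/Vd)·f/(1−f), so D = Cmin,ss·Vd·(1−f)/f.
D = 8 × 80 × (1−f)/f ≈ 8 × 80 × 1.00000 ≈ 640.00 mg.

640 mg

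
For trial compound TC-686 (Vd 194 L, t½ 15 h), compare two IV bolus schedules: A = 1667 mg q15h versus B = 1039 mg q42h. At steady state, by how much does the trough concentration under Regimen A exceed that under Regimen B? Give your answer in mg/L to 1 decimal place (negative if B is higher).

7.7 mg/L

Regimen A: f = (1/2)^(15/15) ≈ 0.5000; Cmin,ss = (1667/194)·f/(1−f) ≈ 8.593 mg/L.
Regimen B: f = (1/2)^(42/15) ≈ 0.1436; Cmin,ss = (1039/194)·f/(1−f) ≈ 0.898 mg/L.
Difference ≈ 8.593 − 0.898 ≈ 7.695 mg/L.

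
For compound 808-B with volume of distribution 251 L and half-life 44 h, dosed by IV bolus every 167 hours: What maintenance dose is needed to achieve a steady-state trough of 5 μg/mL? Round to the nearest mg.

16171 mg

τ/t½ = 167/44 ≈ 3.7955, so f = (1/2)^(167/44) ≈ 0.072020.
Cmin,ss = (D/Vd)·f/(1−f), so D = Cmin,ss·Vd·(1−f)/f.
D = 5 × 251 × (1−f)/f ≈ 5 × 251 × 12.88503 ≈ 16170.71 mg.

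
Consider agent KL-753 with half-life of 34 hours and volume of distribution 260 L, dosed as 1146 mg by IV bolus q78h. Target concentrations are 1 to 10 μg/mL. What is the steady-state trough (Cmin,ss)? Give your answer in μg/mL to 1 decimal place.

1.1 μg/mL

Over one 78-h interval, 78/34 ≈ 2.2941 half-lives elapse, leaving f ≈ 0.2039 of each dose.
Accumulation ratio R = 1/(1 − f) ≈ 1/0.7961 ≈ 1.2561.
Single-dose peak C₀ = D/Vd = 1146/260 ≈ 4.408 μg/mL.
Cmax,ss = C₀/(1 − f) ≈ 4.408/0.7961 ≈ 5.537 μg/mL.
One interval later, Cmin,ss = Cmax,ss·e^(−kτ) ≈ 5.537 × 0.2039 ≈ 1.129 μg/mL.
Trough 1.1 μg/mL vs MEC 1 μg/mL: adequate.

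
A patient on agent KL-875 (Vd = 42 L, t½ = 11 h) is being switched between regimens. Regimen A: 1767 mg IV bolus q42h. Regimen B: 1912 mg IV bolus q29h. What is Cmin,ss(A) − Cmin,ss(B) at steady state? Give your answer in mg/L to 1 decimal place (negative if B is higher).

Regimen A: f = (1/2)^(42/11) ≈ 0.0709; Cmin,ss = (1767/42)·f/(1−f) ≈ 3.210 mg/L.
Regimen B: f = (1/2)^(29/11) ≈ 0.1608; Cmin,ss = (1912/42)·f/(1−f) ≈ 8.723 mg/L.
Difference ≈ 3.210 − 8.723 ≈ -5.513 mg/L.

-5.5 mg/L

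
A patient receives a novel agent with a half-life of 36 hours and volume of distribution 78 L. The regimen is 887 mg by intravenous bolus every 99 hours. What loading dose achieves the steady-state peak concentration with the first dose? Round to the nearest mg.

1042 mg

f = (1/2)^(99/36) ≈ 0.148651; accumulation ratio R = 1/(1−f) ≈ 1.17461.
Loading dose to hit Cmax,ss on first dose: D_load = D_maint·R ≈ 887 × 1.17461 ≈ 1041.88 mg.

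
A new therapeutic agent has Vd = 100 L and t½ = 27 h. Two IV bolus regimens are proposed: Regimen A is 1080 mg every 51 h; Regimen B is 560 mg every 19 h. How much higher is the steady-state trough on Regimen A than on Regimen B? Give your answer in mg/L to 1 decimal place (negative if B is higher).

Regimen A: f = (1/2)^(51/27) ≈ 0.2700; Cmin,ss = (1080/100)·f/(1−f) ≈ 3.995 mg/L.
Regimen B: f = (1/2)^(19/27) ≈ 0.6140; Cmin,ss = (560/100)·f/(1−f) ≈ 8.908 mg/L.
Difference ≈ 3.995 − 8.908 ≈ -4.913 mg/L.

-4.9 mg/L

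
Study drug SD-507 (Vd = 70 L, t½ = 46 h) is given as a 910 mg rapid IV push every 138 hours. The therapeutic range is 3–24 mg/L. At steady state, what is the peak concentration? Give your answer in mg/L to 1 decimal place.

14.9 mg/L

The dosing interval is 3 half-lives, so f = 2^(−3) = 0.125.
At steady state, R = 1/(1 − 0.125) = 8/7.
Single-dose peak C₀ = D/Vd = 910/70 = 13 mg/L.
Steady-state peak Cmax,ss = C₀·R = 13 × 8/7 ≈ 14.857 mg/L.
Peak 14.9 mg/L vs MTC 24 mg/L: below toxic threshold.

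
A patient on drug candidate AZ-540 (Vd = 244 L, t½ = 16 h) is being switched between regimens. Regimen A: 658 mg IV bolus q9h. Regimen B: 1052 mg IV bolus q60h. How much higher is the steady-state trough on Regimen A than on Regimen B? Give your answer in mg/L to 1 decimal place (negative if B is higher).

Regimen A: f = (1/2)^(9/16) ≈ 0.6771; Cmin,ss = (658/244)·f/(1−f) ≈ 5.655 mg/L.
Regimen B: f = (1/2)^(60/16) ≈ 0.0743; Cmin,ss = (1052/244)·f/(1−f) ≈ 0.346 mg/L.
Difference ≈ 5.655 − 0.346 ≈ 5.309 mg/L.

5.3 mg/L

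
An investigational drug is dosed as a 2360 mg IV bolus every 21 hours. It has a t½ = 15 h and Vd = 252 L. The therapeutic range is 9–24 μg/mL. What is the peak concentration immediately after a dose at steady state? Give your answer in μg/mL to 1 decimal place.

15.1 μg/mL

Over one 21-h interval, 21/15 ≈ 1.4 half-lives elapse, leaving f ≈ 0.3789 of each dose.
At steady state, accumulation factor R = 1/(1 − e^(−kτ)) ≈ 1.6100.
Single-dose peak C₀ = D/Vd = 2360/252 ≈ 9.365 μg/mL.
Cmax,ss = C₀/(1 − f) ≈ 9.365/0.6211 ≈ 15.078 μg/mL.
Peak 15.1 μg/mL vs MTC 24 μg/mL: below toxic threshold.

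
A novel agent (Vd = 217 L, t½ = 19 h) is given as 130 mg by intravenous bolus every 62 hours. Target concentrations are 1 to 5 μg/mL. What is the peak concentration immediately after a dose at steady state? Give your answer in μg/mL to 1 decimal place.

τ/t½ = 62/19 ≈ 3.2632, so fraction remaining f = (1/2)^(62/19) ≈ 0.1042.
Accumulation ratio R = 1/(1 − f) ≈ 1/0.8958 ≈ 1.1163.
Single-dose peak C₀ = D/Vd = 130/217 ≈ 0.599 μg/mL.
Steady-state peak Cmax,ss = C₀·R ≈ 0.599 × 1.1163 ≈ 0.669 μg/mL.
Peak 0.7 μg/mL vs MTC 5 μg/mL: below toxic threshold.

0.7 μg/mL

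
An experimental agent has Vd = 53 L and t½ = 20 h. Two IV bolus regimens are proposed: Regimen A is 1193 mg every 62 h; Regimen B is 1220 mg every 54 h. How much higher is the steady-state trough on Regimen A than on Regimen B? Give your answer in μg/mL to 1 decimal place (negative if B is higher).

Regimen A: f = (1/2)^(62/20) ≈ 0.1166; Cmin,ss = (1193/53)·f/(1−f) ≈ 2.971 μg/mL.
Regimen B: f = (1/2)^(54/20) ≈ 0.1539; Cmin,ss = (1220/53)·f/(1−f) ≈ 4.187 μg/mL.
Difference ≈ 2.971 − 4.187 ≈ -1.216 μg/mL.

-1.2 μg/mL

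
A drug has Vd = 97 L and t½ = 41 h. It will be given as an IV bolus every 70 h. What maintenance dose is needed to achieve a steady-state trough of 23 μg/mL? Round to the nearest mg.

5054 mg

τ/t½ = 70/41 ≈ 1.7073, so f = (1/2)^(70/41) ≈ 0.306229.
Cmin,ss = (D/Vd)·f/(1−f), so D = Cmin,ss·Vd·(1−f)/f.
D = 23 × 97 × (1−f)/f ≈ 23 × 97 × 2.26553 ≈ 5054.40 mg.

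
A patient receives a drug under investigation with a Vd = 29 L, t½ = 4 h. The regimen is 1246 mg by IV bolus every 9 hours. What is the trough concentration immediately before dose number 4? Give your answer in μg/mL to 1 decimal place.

f = (1/2)^(τ/t½) = (1/2)^(9/4) ≈ 0.2102.
C₀ = D/Vd = 1246/29 ≈ 42.966 μg/mL.
Before the 4th dose, 3 doses have been given. Superposition: Cmin = C₀·(f + f² + … + f^3).
≈ 42.966 × (0.2102 + 0.0442 + 0.0093) ≈ 42.966 × 0.2637 ≈ 11.330 μg/mL.

11.3 μg/mL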